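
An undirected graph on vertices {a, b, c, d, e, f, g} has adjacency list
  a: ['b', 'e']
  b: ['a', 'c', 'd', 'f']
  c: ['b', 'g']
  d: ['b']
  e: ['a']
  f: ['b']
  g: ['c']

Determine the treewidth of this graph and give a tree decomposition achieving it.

Each bag holds 2 vertices, so the decomposition has width 1, which upper-bounds the treewidth. G has an edge, so its treewidth is at least 1. The upper and lower bounds meet at 1, so that is the treewidth.

Treewidth 1.
One such decomposition:
Bags: B1 = {a, b}  B2 = {b, f}  B3 = {a, e}  B4 = {b, c}  B5 = {b, d}  B6 = {c, g}
Tree: B1–B2, B1–B3, B1–B4, B2–B5, B4–B6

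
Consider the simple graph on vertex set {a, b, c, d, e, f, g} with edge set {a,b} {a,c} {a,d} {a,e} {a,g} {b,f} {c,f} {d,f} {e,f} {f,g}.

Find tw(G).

2

A width-2 tree decomposition is:
Bags: B1 = {a, d, f}  B2 = {a, f, g}  B3 = {a, c, f}  B4 = {a, e, f}  B5 = {a, b, f}
Tree: B1–B2, B2–B3, B3–B4, B4–B5
Every bag has size at most 3, so the width is 3 − 1 = 2 and tw(G) ≤ 2. For the lower bound, G contains the cycle a–d–f–g–a, so G is not a forest; only forests have treewidth ≤ 1, hence tw(G) ≥ 2. Therefore the treewidth is 2.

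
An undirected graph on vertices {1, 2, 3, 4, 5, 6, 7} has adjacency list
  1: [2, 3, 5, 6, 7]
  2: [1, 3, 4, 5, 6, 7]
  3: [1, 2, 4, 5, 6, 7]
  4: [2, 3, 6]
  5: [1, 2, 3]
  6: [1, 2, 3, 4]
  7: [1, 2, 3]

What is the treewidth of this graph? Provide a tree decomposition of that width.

Every bag has size at most 4, so the width is 4 − 1 = 3 and tw(G) ≤ 3. On the other hand G contains the 4-clique {1, 2, 3, 5}. A clique must lie in a single bag of any decomposition, so no decomposition can have width below 3. Therefore the treewidth is 3.

Treewidth 3.
Bags: B1 = {1, 2, 3, 6}  B2 = {2, 3, 4, 6}  B3 = {1, 2, 3, 7}  B4 = {1, 2, 3, 5}
Tree: B1–B2, B1–B3, B1–B4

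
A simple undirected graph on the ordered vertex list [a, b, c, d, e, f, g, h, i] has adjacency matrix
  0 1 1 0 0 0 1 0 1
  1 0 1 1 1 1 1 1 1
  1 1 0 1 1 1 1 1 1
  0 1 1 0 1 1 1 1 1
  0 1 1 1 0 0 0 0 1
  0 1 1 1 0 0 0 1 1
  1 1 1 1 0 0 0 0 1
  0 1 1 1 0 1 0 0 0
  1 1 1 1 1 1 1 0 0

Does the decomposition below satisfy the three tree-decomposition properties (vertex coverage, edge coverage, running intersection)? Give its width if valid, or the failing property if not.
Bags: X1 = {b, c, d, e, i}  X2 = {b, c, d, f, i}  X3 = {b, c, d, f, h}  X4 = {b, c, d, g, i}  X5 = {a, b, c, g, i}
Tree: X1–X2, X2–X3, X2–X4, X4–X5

Yes; width 4.

Every vertex of G appears in some bag (union = {a, b, c, d, e, f, g, h, i}); every edge is covered by a bag; and for each vertex v the set of bags containing v is connected in the bag tree. The decomposition is therefore valid. The largest bag has 5 vertices, so the width is 4.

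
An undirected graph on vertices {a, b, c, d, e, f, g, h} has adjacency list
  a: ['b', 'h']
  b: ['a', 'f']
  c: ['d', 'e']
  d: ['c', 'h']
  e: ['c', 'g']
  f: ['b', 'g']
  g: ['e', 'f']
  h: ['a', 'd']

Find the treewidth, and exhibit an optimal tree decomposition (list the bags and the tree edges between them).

Treewidth 2.
Bags: B1 = {a, b, h}  B2 = {b, f, h}  B3 = {f, g, h}  B4 = {e, g, h}  B5 = {c, e, h}  B6 = {c, d, h}
Tree: B1–B2, B2–B3, B3–B4, B4–B5, B5–B6

The largest bag has 3 vertices, giving width 2; this decomposition certifies tw(G) ≤ 2. Since h–a–b–f–g–e–c–d–h is a cycle in G, G is not acyclic. Forests are exactly the graphs of treewidth ≤ 1, so tw(G) ≥ 2. Combining the bounds, tw(G) = 2.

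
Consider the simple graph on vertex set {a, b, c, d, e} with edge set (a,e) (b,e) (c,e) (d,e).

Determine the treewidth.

A width-1 tree decomposition is:
Bags: B1 = {d, e}  B2 = {a, e}  B3 = {c, e}  B4 = {b, e}
Tree: B1–B2, B1–B3, B2–B4
The largest bag has 2 vertices, giving width 1; this decomposition certifies tw(G) ≤ 1. Since G has at least one edge (e.g. e–d), it is not an edgeless graph, so tw(G) ≥ 1. Hence tw(G) = 1 exactly.

1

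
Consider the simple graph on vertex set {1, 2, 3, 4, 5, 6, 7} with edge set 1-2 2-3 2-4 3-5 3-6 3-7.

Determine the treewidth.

1

A width-1 tree decomposition is:
Bags: B1 = {1, 2}  B2 = {2, 3}  B3 = {2, 4}  B4 = {3, 5}  B5 = {3, 6}  B6 = {3, 7}
Tree: B1–B2, B1–B3, B2–B4, B4–B5, B5–B6
Every bag has size at most 2, so the width is 2 − 1 = 1 and tw(G) ≤ 1. Since G has at least one edge (e.g. 2–1), it is not an edgeless graph, so tw(G) ≥ 1. The upper and lower bounds meet at 1, so that is the treewidth.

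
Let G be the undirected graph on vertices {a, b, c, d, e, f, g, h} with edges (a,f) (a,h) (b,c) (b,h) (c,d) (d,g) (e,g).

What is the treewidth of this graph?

1

A width-1 tree decomposition is:
Bags: B1 = {e, g}  B2 = {d, g}  B3 = {c, d}  B4 = {b, c}  B5 = {b, h}  B6 = {a, h}  B7 = {a, f}
Tree: B1–B2, B2–B3, B3–B4, B4–B5, B5–B6, B6–B7
The largest bag has 2 vertices, giving width 1; this decomposition certifies tw(G) ≤ 1. Since G has at least one edge (e.g. e–g), it is not an edgeless graph, so tw(G) ≥ 1. Hence tw(G) = 1 exactly.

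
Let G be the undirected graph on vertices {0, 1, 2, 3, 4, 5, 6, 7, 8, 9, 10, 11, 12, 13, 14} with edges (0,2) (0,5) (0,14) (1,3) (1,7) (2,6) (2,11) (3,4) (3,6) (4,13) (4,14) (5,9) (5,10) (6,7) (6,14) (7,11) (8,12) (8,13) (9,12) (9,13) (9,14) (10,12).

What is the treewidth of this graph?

A width-3 tree decomposition is:
Bags: B1 = {5, 8, 10, 12}  B2 = {5, 8, 9, 12}  B3 = {5, 8, 9, 13}  B4 = {0, 5, 9, 13}  B5 = {0, 9, 13, 14}  B6 = {0, 4, 13, 14}  B7 = {0, 2, 4, 14}  B8 = {2, 4, 6, 14}  B9 = {2, 3, 4, 6}  B10 = {2, 3, 6, 11}  B11 = {3, 6, 7, 11}  B12 = {1, 3, 7, 11}
Tree: B1–B2, B2–B3, B3–B4, B4–B5, B5–B6, B6–B7, B7–B8, B8–B9, B9–B10, B10–B11, B11–B12
The largest bag has 4 vertices, giving width 3; this decomposition certifies tw(G) ≤ 3. For the lower bound: the 4 vertex sets {8,10,12}, {5}, {9}, {0,4,13,14} are disjoint, each induces a connected subgraph, and every pair is joined by at least one edge of G. Contracting each set to a single vertex therefore yields K_{4} as a minor, and since treewidth is minor-monotone, tw(G) ≥ tw(K_{4}) = 3. Hence tw(G) = 3 exactly.

3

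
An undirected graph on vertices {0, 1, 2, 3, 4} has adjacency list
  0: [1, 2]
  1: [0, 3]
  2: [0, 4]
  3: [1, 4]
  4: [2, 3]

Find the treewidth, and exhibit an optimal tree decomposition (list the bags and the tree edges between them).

Each bag holds 3 vertices, so the decomposition has width 2, which upper-bounds the treewidth. The edges 3–4–2–0–1–3 form a cycle, so G is not a tree and its treewidth is at least 2. Hence tw(G) = 2 exactly.

Treewidth 2.
One such decomposition:
Bags: B1 = {2, 3, 4}  B2 = {0, 2, 3}  B3 = {0, 1, 3}
Tree: B1–B2, B2–B3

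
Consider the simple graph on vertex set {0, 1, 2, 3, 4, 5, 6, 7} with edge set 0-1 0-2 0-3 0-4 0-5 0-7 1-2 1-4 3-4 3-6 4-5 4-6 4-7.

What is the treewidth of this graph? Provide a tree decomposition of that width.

Each bag holds 3 vertices, so the decomposition has width 2, which upper-bounds the treewidth. Conversely, {0, 1, 2} is a clique of size 3, and the vertices of any clique must share a bag in every tree decomposition; so some bag has ≥ 3 vertices and tw(G) ≥ 2. Therefore the treewidth is 2.

Treewidth 2.
One optimal decomposition is:
Bags: B1 = {0, 3, 4}  B2 = {0, 1, 4}  B3 = {3, 4, 6}  B4 = {0, 1, 2}  B5 = {0, 4, 5}  B6 = {0, 4, 7}
Tree: B1–B2, B1–B3, B2–B4, B2–B5, B2–B6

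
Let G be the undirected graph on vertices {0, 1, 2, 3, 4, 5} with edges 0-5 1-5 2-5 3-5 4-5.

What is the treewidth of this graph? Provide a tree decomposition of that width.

Treewidth 1.
Bags: B1 = {0, 5}  B2 = {2, 5}  B3 = {4, 5}  B4 = {3, 5}  B5 = {1, 5}
Tree: B1–B2, B2–B3, B2–B4, B1–B5

Each bag holds 2 vertices, so the decomposition has width 1, which upper-bounds the treewidth. Any graph with an edge has treewidth ≥ 1, and G has the edge 5–0. The upper and lower bounds meet at 1, so that is the treewidth.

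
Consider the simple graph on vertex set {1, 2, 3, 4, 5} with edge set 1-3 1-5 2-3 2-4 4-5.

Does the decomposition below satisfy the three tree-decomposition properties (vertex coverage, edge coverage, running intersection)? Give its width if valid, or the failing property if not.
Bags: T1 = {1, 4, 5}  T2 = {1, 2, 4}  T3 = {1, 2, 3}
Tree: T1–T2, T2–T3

Yes; width 2.

Checking the three conditions: (i) the bags cover all of {1, 2, 3, 4, 5}; (ii) for each edge, some bag contains both endpoints; (iii) the bags containing any fixed vertex form a subtree. All hold, so the decomposition is valid with width 3 − 1 = 2.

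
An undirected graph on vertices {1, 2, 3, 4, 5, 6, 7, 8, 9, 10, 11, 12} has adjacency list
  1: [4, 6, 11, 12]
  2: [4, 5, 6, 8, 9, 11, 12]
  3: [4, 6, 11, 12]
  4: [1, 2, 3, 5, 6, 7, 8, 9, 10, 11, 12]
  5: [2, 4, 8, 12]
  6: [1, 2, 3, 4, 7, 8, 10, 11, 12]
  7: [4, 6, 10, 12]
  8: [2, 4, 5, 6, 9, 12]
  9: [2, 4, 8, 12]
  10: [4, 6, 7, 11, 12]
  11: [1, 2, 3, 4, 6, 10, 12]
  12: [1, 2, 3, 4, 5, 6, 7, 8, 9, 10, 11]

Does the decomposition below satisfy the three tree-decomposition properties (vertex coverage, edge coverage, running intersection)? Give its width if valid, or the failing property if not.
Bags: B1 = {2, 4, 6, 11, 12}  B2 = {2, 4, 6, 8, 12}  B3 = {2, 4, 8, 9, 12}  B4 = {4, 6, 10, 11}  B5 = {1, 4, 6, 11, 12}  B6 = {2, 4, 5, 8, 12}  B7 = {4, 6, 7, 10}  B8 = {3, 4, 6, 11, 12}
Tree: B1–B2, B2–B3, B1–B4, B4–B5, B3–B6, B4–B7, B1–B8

A tree decomposition must satisfy three properties: every vertex lies in some bag; for every edge, both endpoints lie together in some bag; and for every vertex, the bags containing it form a connected subtree. Here edge (12,10) lies in no bag, so the decomposition is invalid.

No — edge (12,10) lies in no bag.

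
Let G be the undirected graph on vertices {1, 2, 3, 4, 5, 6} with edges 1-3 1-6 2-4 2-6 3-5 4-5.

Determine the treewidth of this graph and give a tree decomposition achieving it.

Treewidth 2.
Bags: B1 = {1, 3, 6}  B2 = {2, 3, 6}  B3 = {2, 3, 4}  B4 = {3, 4, 5}
Tree: B1–B2, B2–B3, B3–B4

The largest bag has 3 vertices, giving width 2; this decomposition certifies tw(G) ≤ 2. For the lower bound, G contains the cycle 3–1–6–2–4–5–3, so G is not a forest; only forests have treewidth ≤ 1, hence tw(G) ≥ 2. Hence tw(G) = 2 exactly.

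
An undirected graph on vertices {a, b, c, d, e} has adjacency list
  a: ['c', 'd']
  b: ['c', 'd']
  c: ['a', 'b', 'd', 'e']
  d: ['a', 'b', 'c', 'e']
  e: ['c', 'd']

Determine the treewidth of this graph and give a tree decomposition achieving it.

Treewidth 2.
One optimal decomposition is:
Bags: B1 = {b, c, d}  B2 = {c, d, e}  B3 = {a, c, d}
Tree: B1–B2, B2–B3

Every bag has size at most 3, so the width is 3 − 1 = 2 and tw(G) ≤ 2. On the other hand G contains the 3-clique {c, d, e}. A clique must lie in a single bag of any decomposition, so no decomposition can have width below 2. Combining the bounds, tw(G) = 2.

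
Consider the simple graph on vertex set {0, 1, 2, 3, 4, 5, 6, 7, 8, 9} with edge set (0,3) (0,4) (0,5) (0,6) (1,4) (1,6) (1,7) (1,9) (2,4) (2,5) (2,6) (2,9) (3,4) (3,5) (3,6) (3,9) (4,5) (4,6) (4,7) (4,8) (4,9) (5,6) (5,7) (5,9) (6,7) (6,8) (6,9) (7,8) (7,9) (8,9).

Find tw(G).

A width-4 tree decomposition is:
Bags: B1 = {4, 5, 6, 7, 9}  B2 = {2, 4, 5, 6, 9}  B3 = {3, 4, 5, 6, 9}  B4 = {1, 4, 6, 7, 9}  B5 = {4, 6, 7, 8, 9}  B6 = {0, 3, 4, 5, 6}
Tree: B1–B2, B2–B3, B1–B4, B4–B5, B3–B6
Each bag holds 5 vertices, so the decomposition has width 4, which upper-bounds the treewidth. For the lower bound, the 5 vertices {0, 3, 4, 5, 6} are pairwise adjacent, and any tree decomposition puts a clique entirely inside one bag — forcing width ≥ 4. Therefore the treewidth is 4.

4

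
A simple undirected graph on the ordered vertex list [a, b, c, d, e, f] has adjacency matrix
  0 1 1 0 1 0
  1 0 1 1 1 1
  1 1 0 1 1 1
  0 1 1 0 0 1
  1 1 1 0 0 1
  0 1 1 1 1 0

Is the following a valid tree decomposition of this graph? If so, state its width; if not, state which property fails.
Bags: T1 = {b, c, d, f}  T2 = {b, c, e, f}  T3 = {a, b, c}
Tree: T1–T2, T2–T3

No — edge (e,a) lies in no bag.

A tree decomposition must satisfy three properties: every vertex lies in some bag; for every edge, both endpoints lie together in some bag; and for every vertex, the bags containing it form a connected subtree. Here edge (e,a) lies in no bag, so the decomposition is invalid.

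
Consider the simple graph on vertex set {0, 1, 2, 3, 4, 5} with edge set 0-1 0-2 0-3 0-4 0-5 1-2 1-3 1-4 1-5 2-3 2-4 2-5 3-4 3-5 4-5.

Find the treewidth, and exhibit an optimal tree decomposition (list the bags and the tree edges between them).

With just one bag of size 6, the width is 6 − 1 = 5, so tw(G) ≤ 5. For the lower bound, the 6 vertices {0, 1, 2, 3, 4, 5} are pairwise adjacent, and any tree decomposition puts a clique entirely inside one bag — forcing width ≥ 5. The upper and lower bounds meet at 5, so that is the treewidth.

Treewidth 5.
Bags: B1 = {0, 1, 2, 3, 4, 5}
Tree: (single bag)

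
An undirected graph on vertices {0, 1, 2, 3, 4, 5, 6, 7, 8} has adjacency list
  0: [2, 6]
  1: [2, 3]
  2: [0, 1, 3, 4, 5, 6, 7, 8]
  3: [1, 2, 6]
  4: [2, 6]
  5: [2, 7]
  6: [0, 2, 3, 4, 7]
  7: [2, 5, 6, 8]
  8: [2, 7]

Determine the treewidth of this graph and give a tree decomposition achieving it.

Each bag holds 3 vertices, so the decomposition has width 2, which upper-bounds the treewidth. For the lower bound, the 3 vertices {2, 7, 8} are pairwise adjacent, and any tree decomposition puts a clique entirely inside one bag — forcing width ≥ 2. Hence tw(G) = 2 exactly.

Treewidth 2.
One optimal decomposition is:
Bags: B1 = {2, 7, 8}  B2 = {2, 6, 7}  B3 = {2, 3, 6}  B4 = {0, 2, 6}  B5 = {1, 2, 3}  B6 = {2, 4, 6}  B7 = {2, 5, 7}
Tree: B1–B2, B2–B3, B2–B4, B3–B5, B3–B6, B1–B7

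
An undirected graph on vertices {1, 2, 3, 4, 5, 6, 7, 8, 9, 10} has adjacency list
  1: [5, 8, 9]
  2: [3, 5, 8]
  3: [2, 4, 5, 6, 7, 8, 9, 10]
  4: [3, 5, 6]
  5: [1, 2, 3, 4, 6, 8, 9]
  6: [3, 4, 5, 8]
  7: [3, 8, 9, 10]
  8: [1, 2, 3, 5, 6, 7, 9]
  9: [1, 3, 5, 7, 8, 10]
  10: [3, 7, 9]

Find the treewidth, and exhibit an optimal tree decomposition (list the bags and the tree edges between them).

Each bag holds 4 vertices, so the decomposition has width 3, which upper-bounds the treewidth. For the lower bound, the 4 vertices {1, 5, 8, 9} are pairwise adjacent, and any tree decomposition puts a clique entirely inside one bag — forcing width ≥ 3. Therefore the treewidth is 3.

Treewidth 3.
One such decomposition:
Bags: B1 = {2, 3, 5, 8}  B2 = {3, 5, 8, 9}  B3 = {3, 7, 8, 9}  B4 = {1, 5, 8, 9}  B5 = {3, 5, 6, 8}  B6 = {3, 7, 9, 10}  B7 = {3, 4, 5, 6}
Tree: B1–B2, B2–B3, B2–B4, B2–B5, B3–B6, B5–B7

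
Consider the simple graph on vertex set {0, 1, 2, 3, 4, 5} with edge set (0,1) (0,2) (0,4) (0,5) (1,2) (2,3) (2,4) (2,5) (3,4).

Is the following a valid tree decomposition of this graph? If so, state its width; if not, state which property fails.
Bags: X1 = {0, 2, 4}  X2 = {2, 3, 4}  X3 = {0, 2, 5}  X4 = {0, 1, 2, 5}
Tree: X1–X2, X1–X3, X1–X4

A tree decomposition must satisfy three properties: every vertex lies in some bag; for every edge, both endpoints lie together in some bag; and for every vertex, the bags containing it form a connected subtree. Here bags containing vertex 5 are not connected in the tree, so the decomposition is invalid.

No — bags containing vertex 5 are not connected in the tree.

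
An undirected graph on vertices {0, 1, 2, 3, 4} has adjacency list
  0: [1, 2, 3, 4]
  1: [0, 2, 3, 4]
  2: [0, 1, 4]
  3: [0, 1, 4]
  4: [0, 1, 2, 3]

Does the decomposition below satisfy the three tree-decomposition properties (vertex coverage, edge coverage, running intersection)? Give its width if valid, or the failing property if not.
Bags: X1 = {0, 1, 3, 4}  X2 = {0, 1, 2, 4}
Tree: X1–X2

Checking the three conditions: (i) the bags cover all of {0, 1, 2, 3, 4}; (ii) for each edge, some bag contains both endpoints; (iii) the bags containing any fixed vertex form a subtree. All hold, so the decomposition is valid with width 4 − 1 = 3.

Yes; width 3.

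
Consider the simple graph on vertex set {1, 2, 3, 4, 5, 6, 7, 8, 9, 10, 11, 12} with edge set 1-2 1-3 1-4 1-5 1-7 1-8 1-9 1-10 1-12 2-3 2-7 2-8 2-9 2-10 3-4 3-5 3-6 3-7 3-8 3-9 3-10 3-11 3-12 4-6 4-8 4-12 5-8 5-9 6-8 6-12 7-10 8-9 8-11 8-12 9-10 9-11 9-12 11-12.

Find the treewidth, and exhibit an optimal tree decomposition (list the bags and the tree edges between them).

Treewidth 4.
One such decomposition:
Bags: B1 = {1, 2, 3, 8, 9}  B2 = {1, 3, 8, 9, 12}  B3 = {3, 8, 9, 11, 12}  B4 = {1, 3, 4, 8, 12}  B5 = {1, 3, 5, 8, 9}  B6 = {3, 4, 6, 8, 12}  B7 = {1, 2, 3, 9, 10}  B8 = {1, 2, 3, 7, 10}
Tree: B1–B2, B2–B3, B2–B4, B1–B5, B4–B6, B1–B7, B7–B8

Every bag has size at most 5, so the width is 5 − 1 = 4 and tw(G) ≤ 4. Conversely, {1, 2, 3, 8, 9} is a clique of size 5, and the vertices of any clique must share a bag in every tree decomposition; so some bag has ≥ 5 vertices and tw(G) ≥ 4. The upper and lower bounds meet at 4, so that is the treewidth.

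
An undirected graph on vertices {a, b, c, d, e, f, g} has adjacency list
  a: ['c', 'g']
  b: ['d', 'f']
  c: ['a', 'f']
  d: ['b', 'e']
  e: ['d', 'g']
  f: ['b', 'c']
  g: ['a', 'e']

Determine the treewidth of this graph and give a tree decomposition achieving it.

The largest bag has 3 vertices, giving width 2; this decomposition certifies tw(G) ≤ 2. The edges f–b–d–e–g–a–c–f form a cycle, so G is not a tree and its treewidth is at least 2. The upper and lower bounds meet at 2, so that is the treewidth.

Treewidth 2.
Bags: B1 = {b, d, f}  B2 = {d, e, f}  B3 = {e, f, g}  B4 = {a, f, g}  B5 = {a, c, f}
Tree: B1–B2, B2–B3, B3–B4, B4–B5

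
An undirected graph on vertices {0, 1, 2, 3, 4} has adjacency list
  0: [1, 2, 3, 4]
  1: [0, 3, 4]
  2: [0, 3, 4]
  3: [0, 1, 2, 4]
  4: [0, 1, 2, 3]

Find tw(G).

A width-3 tree decomposition is:
Bags: B1 = {0, 2, 3, 4}  B2 = {0, 1, 3, 4}
Tree: B1–B2
Every bag has size at most 4, so the width is 4 − 1 = 3 and tw(G) ≤ 3. On the other hand G contains the 4-clique {0, 1, 3, 4}. A clique must lie in a single bag of any decomposition, so no decomposition can have width below 3. Hence tw(G) = 3 exactly.

3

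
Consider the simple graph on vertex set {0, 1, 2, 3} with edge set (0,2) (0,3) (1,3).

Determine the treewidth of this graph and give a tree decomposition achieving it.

Each bag holds 2 vertices, so the decomposition has width 1, which upper-bounds the treewidth. Since G has at least one edge (e.g. 1–3), it is not an edgeless graph, so tw(G) ≥ 1. Hence tw(G) = 1 exactly.

Treewidth 1.
One optimal decomposition is:
Bags: B1 = {1, 3}  B2 = {0, 3}  B3 = {0, 2}
Tree: B1–B2, B2–B3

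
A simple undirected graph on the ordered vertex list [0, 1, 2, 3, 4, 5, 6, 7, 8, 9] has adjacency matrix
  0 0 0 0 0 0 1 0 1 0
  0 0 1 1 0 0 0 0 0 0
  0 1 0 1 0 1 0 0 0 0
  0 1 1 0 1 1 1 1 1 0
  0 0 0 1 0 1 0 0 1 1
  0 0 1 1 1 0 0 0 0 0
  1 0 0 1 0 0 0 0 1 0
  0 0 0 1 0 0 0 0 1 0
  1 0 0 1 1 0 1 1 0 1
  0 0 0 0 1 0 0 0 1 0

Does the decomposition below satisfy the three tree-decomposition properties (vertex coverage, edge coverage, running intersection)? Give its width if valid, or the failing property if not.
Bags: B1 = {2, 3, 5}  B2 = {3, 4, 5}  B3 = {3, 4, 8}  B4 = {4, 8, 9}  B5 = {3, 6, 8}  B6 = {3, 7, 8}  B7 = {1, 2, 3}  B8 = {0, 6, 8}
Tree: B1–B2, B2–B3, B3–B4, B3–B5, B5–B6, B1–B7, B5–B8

Vertex coverage: the bags together contain {0, 1, 2, 3, 4, 5, 6, 7, 8, 9}, the full vertex set. Edge coverage: each edge of G has both endpoints in at least one bag. Running intersection: for every vertex, the bags containing it form a connected subtree. All three properties hold, so this is a valid tree decomposition of width max|bag| − 1 = 2, and hence tw(G) ≤ 2.

Yes; width 2.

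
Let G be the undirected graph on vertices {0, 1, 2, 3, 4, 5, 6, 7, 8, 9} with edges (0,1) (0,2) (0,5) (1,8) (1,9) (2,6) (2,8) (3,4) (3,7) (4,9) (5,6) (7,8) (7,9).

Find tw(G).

A width-2 tree decomposition is:
Bags: B1 = {3, 4, 9}  B2 = {3, 7, 9}  B3 = {1, 7, 9}  B4 = {1, 7, 8}  B5 = {0, 1, 8}  B6 = {0, 2, 8}  B7 = {0, 2, 5}  B8 = {2, 5, 6}
Tree: B1–B2, B2–B3, B3–B4, B4–B5, B5–B6, B6–B7, B7–B8
Every bag has size at most 3, so the width is 3 − 1 = 2 and tw(G) ≤ 2. Since 4–3–7–9–4 is a cycle in G, G is not acyclic. Forests are exactly the graphs of treewidth ≤ 1, so tw(G) ≥ 2. The upper and lower bounds meet at 2, so that is the treewidth.

2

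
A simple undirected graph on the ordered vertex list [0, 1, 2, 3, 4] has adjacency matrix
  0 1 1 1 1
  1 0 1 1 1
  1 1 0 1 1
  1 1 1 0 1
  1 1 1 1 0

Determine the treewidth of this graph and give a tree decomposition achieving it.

Treewidth 4.
Bags: B1 = {0, 1, 2, 3, 4}
Tree: (single bag)

With just one bag of size 5, the width is 5 − 1 = 4, so tw(G) ≤ 4. For the lower bound, the 5 vertices {0, 1, 2, 3, 4} are pairwise adjacent, and any tree decomposition puts a clique entirely inside one bag — forcing width ≥ 4. Combining the bounds, tw(G) = 4.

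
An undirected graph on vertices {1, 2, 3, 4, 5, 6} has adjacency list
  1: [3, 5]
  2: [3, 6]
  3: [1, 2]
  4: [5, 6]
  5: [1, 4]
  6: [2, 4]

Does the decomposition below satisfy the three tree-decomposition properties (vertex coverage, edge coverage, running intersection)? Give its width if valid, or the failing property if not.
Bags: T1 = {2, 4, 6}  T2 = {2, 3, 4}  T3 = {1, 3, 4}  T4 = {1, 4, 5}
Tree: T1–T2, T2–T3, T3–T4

Yes; width 2.

Vertex coverage: the bags together contain {1, 2, 3, 4, 5, 6}, the full vertex set. Edge coverage: each edge of G has both endpoints in at least one bag. Running intersection: for every vertex, the bags containing it form a connected subtree. All three properties hold, so this is a valid tree decomposition of width max|bag| − 1 = 2, and hence tw(G) ≤ 2.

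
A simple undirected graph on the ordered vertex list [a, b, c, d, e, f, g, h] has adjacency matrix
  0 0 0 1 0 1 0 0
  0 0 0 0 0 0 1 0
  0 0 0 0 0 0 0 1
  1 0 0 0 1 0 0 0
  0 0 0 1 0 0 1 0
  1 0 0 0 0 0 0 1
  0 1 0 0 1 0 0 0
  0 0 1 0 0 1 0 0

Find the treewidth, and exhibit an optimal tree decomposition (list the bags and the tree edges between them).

Treewidth 1.
One optimal decomposition is:
Bags: B1 = {b, g}  B2 = {e, g}  B3 = {d, e}  B4 = {a, d}  B5 = {a, f}  B6 = {f, h}  B7 = {c, h}
Tree: B1–B2, B2–B3, B3–B4, B4–B5, B5–B6, B6–B7

Each bag holds 2 vertices, so the decomposition has width 1, which upper-bounds the treewidth. G has an edge, so its treewidth is at least 1. The upper and lower bounds meet at 1, so that is the treewidth.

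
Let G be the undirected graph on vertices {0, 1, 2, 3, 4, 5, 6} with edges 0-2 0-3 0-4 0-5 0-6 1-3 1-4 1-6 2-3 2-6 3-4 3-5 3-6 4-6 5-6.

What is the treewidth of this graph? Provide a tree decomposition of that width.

Treewidth 3.
Bags: B1 = {0, 3, 4, 6}  B2 = {0, 3, 5, 6}  B3 = {1, 3, 4, 6}  B4 = {0, 2, 3, 6}
Tree: B1–B2, B1–B3, B2–B4

The largest bag has 4 vertices, giving width 3; this decomposition certifies tw(G) ≤ 3. For the lower bound, the 4 vertices {0, 2, 3, 6} are pairwise adjacent, and any tree decomposition puts a clique entirely inside one bag — forcing width ≥ 3. Combining the bounds, tw(G) = 3.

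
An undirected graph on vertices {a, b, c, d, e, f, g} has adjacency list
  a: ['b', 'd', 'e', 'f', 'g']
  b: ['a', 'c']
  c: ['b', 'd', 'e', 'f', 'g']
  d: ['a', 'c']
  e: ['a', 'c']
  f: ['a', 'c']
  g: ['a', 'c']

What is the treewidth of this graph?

A width-2 tree decomposition is:
Bags: B1 = {a, b, c}  B2 = {a, c, g}  B3 = {a, c, d}  B4 = {a, c, e}  B5 = {a, c, f}
Tree: B1–B2, B2–B3, B3–B4, B4–B5
Each bag holds 3 vertices, so the decomposition has width 2, which upper-bounds the treewidth. The edges a–b–c–g–a form a cycle, so G is not a tree and its treewidth is at least 2. Hence tw(G) = 2 exactly.

2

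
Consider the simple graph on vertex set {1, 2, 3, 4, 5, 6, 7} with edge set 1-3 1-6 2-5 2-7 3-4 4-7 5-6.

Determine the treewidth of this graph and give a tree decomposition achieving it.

Each bag holds 3 vertices, so the decomposition has width 2, which upper-bounds the treewidth. For the lower bound, G contains the cycle 5–2–7–4–3–1–6–5, so G is not a forest; only forests have treewidth ≤ 1, hence tw(G) ≥ 2. The upper and lower bounds meet at 2, so that is the treewidth.

Treewidth 2.
Bags: B1 = {2, 5, 7}  B2 = {4, 5, 7}  B3 = {3, 4, 5}  B4 = {1, 3, 5}  B5 = {1, 5, 6}
Tree: B1–B2, B2–B3, B3–B4, B4–B5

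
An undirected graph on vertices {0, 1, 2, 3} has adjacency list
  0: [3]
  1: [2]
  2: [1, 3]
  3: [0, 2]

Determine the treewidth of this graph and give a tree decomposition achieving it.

Each bag holds 2 vertices, so the decomposition has width 1, which upper-bounds the treewidth. Any graph with an edge has treewidth ≥ 1, and G has the edge 1–2. Therefore the treewidth is 1.

Treewidth 1.
One optimal decomposition is:
Bags: B1 = {1, 2}  B2 = {2, 3}  B3 = {0, 3}
Tree: B1–B2, B2–B3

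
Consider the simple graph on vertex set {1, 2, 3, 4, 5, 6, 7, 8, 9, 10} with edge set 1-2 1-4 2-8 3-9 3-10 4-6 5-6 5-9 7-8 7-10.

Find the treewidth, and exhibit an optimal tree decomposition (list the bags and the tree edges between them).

Every bag has size at most 3, so the width is 3 − 1 = 2 and tw(G) ≤ 2. The edges 8–2–1–4–6–5–9–3–10–7–8 form a cycle, so G is not a tree and its treewidth is at least 2. Therefore the treewidth is 2.

Treewidth 2.
Bags: B1 = {1, 2, 8}  B2 = {1, 4, 8}  B3 = {4, 6, 8}  B4 = {5, 6, 8}  B5 = {5, 8, 9}  B6 = {3, 8, 9}  B7 = {3, 8, 10}  B8 = {7, 8, 10}
Tree: B1–B2, B2–B3, B3–B4, B4–B5, B5–B6, B6–B7, B7–B8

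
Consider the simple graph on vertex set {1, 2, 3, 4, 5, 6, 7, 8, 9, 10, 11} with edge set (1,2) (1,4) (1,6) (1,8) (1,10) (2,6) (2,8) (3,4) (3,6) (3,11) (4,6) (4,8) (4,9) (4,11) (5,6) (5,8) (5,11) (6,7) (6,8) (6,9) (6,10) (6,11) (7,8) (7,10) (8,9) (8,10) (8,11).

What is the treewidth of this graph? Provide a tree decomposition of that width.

Every bag has size at most 4, so the width is 4 − 1 = 3 and tw(G) ≤ 3. On the other hand G contains the 4-clique {1, 2, 6, 8}. A clique must lie in a single bag of any decomposition, so no decomposition can have width below 3. Combining the bounds, tw(G) = 3.

Treewidth 3.
Bags: B1 = {4, 6, 8, 11}  B2 = {1, 4, 6, 8}  B3 = {4, 6, 8, 9}  B4 = {1, 6, 8, 10}  B5 = {5, 6, 8, 11}  B6 = {1, 2, 6, 8}  B7 = {6, 7, 8, 10}  B8 = {3, 4, 6, 11}
Tree: B1–B2, B2–B3, B2–B4, B1–B5, B4–B6, B4–B7, B1–B8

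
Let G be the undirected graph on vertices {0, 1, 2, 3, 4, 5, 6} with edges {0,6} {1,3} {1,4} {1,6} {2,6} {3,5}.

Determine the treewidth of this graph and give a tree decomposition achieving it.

Treewidth 1.
One such decomposition:
Bags: B1 = {1, 6}  B2 = {0, 6}  B3 = {1, 3}  B4 = {3, 5}  B5 = {1, 4}  B6 = {2, 6}
Tree: B1–B2, B1–B3, B3–B4, B1–B5, B2–B6

Each bag holds 2 vertices, so the decomposition has width 1, which upper-bounds the treewidth. Since G has at least one edge (e.g. 1–6), it is not an edgeless graph, so tw(G) ≥ 1. The upper and lower bounds meet at 1, so that is the treewidth.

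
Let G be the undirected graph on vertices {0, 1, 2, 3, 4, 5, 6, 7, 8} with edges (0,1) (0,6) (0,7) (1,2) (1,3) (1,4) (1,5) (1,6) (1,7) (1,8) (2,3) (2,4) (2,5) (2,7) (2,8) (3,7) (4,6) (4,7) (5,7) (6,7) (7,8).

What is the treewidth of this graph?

A width-3 tree decomposition is:
Bags: B1 = {1, 4, 6, 7}  B2 = {1, 2, 4, 7}  B3 = {0, 1, 6, 7}  B4 = {1, 2, 3, 7}  B5 = {1, 2, 5, 7}  B6 = {1, 2, 7, 8}
Tree: B1–B2, B1–B3, B2–B4, B4–B5, B2–B6
Every bag has size at most 4, so the width is 4 − 1 = 3 and tw(G) ≤ 3. Conversely, {0, 1, 6, 7} is a clique of size 4, and the vertices of any clique must share a bag in every tree decomposition; so some bag has ≥ 4 vertices and tw(G) ≥ 3. The upper and lower bounds meet at 3, so that is the treewidth.

3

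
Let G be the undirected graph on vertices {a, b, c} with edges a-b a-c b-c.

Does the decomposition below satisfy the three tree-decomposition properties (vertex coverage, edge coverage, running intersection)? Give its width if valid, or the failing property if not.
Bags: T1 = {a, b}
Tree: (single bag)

No — vertex c appears in no bag.

A tree decomposition must satisfy three properties: every vertex lies in some bag; for every edge, both endpoints lie together in some bag; and for every vertex, the bags containing it form a connected subtree. Here vertex c appears in no bag, so the decomposition is invalid.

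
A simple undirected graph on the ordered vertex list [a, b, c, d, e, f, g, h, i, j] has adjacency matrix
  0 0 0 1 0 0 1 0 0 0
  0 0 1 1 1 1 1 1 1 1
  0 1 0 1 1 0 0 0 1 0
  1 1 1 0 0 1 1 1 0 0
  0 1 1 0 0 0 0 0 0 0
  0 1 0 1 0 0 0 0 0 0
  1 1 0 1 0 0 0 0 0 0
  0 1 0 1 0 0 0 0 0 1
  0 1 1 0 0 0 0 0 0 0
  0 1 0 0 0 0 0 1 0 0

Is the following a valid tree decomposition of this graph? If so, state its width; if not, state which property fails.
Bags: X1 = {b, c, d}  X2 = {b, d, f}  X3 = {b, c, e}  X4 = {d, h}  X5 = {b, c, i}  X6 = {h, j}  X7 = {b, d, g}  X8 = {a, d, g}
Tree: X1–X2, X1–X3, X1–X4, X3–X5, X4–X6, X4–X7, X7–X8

A tree decomposition must satisfy three properties: every vertex lies in some bag; for every edge, both endpoints lie together in some bag; and for every vertex, the bags containing it form a connected subtree. Here edge (b,h) lies in no bag, so the decomposition is invalid.

No — edge (b,h) lies in no bag.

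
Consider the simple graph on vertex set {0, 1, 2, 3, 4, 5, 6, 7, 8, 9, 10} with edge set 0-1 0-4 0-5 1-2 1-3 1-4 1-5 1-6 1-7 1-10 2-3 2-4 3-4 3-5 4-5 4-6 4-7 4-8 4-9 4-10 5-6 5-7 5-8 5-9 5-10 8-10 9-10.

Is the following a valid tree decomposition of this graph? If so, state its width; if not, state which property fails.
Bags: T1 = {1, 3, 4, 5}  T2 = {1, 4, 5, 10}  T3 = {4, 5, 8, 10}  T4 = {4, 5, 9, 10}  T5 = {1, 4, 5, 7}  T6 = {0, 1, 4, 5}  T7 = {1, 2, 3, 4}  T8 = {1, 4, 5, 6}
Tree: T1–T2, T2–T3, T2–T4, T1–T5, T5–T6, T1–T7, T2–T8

Every vertex of G appears in some bag (union = {0, 1, 2, 3, 4, 5, 6, 7, 8, 9, 10}); every edge is covered by a bag; and for each vertex v the set of bags containing v is connected in the bag tree. The decomposition is therefore valid. The largest bag has 4 vertices, so the width is 3.

Yes; width 3.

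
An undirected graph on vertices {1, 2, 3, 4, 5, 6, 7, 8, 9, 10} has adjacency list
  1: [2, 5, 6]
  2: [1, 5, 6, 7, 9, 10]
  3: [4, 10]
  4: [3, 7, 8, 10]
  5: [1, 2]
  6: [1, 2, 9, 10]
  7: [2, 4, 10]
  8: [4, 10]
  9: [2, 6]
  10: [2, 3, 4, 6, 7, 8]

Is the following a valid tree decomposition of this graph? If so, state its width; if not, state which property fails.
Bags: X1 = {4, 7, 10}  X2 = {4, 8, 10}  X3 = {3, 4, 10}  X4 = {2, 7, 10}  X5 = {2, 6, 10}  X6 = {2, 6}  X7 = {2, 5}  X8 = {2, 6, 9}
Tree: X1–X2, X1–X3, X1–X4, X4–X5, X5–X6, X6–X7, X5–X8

A tree decomposition must satisfy three properties: every vertex lies in some bag; for every edge, both endpoints lie together in some bag; and for every vertex, the bags containing it form a connected subtree. Here vertex 1 appears in no bag, so the decomposition is invalid.

No — vertex 1 appears in no bag.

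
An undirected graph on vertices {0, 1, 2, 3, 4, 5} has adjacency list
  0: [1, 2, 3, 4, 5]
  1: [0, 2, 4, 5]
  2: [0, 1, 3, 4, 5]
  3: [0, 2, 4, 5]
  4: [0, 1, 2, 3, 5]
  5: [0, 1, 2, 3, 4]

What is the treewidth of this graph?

A width-4 tree decomposition is:
Bags: B1 = {0, 2, 3, 4, 5}  B2 = {0, 1, 2, 4, 5}
Tree: B1–B2
The largest bag has 5 vertices, giving width 4; this decomposition certifies tw(G) ≤ 4. For the lower bound, the 5 vertices {0, 1, 2, 4, 5} are pairwise adjacent, and any tree decomposition puts a clique entirely inside one bag — forcing width ≥ 4. Combining the bounds, tw(G) = 4.

4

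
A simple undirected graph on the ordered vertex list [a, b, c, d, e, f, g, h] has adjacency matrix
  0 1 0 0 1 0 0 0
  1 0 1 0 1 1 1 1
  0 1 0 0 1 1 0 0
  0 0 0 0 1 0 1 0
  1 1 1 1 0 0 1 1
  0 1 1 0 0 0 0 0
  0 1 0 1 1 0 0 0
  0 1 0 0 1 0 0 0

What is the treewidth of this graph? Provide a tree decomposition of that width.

Every bag has size at most 3, so the width is 3 − 1 = 2 and tw(G) ≤ 2. Conversely, {d, e, g} is a clique of size 3, and the vertices of any clique must share a bag in every tree decomposition; so some bag has ≥ 3 vertices and tw(G) ≥ 2. Hence tw(G) = 2 exactly.

Treewidth 2.
One optimal decomposition is:
Bags: B1 = {a, b, e}  B2 = {b, e, h}  B3 = {b, c, e}  B4 = {b, e, g}  B5 = {d, e, g}  B6 = {b, c, f}
Tree: B1–B2, B1–B3, B1–B4, B4–B5, B3–B6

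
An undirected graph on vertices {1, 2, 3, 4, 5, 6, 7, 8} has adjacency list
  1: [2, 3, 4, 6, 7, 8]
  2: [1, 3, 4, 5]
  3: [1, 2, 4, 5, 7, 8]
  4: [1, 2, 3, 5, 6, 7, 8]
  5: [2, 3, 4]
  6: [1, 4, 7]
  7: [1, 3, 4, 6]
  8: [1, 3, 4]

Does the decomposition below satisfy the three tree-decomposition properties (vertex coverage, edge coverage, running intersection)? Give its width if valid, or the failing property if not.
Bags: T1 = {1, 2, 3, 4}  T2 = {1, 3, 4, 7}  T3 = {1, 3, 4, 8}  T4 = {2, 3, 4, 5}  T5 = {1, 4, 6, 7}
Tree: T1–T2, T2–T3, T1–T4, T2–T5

Yes; width 3.

Vertex coverage: the bags together contain {1, 2, 3, 4, 5, 6, 7, 8}, the full vertex set. Edge coverage: each edge of G has both endpoints in at least one bag. Running intersection: for every vertex, the bags containing it form a connected subtree. All three properties hold, so this is a valid tree decomposition of width max|bag| − 1 = 3, and hence tw(G) ≤ 3.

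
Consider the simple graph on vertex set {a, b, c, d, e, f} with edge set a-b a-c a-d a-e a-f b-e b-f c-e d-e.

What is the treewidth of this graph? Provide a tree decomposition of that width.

Treewidth 2.
One such decomposition:
Bags: B1 = {a, b, e}  B2 = {a, b, f}  B3 = {a, d, e}  B4 = {a, c, e}
Tree: B1–B2, B1–B3, B1–B4

The largest bag has 3 vertices, giving width 2; this decomposition certifies tw(G) ≤ 2. On the other hand G contains the 3-clique {a, d, e}. A clique must lie in a single bag of any decomposition, so no decomposition can have width below 2. Therefore the treewidth is 2.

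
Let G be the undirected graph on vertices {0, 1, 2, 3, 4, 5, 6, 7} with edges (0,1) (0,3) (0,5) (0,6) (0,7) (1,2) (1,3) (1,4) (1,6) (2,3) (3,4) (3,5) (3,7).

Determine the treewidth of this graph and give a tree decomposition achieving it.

Each bag holds 3 vertices, so the decomposition has width 2, which upper-bounds the treewidth. Conversely, {0, 1, 3} is a clique of size 3, and the vertices of any clique must share a bag in every tree decomposition; so some bag has ≥ 3 vertices and tw(G) ≥ 2. Therefore the treewidth is 2.

Treewidth 2.
One such decomposition:
Bags: B1 = {0, 3, 7}  B2 = {0, 1, 3}  B3 = {0, 3, 5}  B4 = {1, 3, 4}  B5 = {1, 2, 3}  B6 = {0, 1, 6}
Tree: B1–B2, B1–B3, B2–B4, B2–B5, B2–B6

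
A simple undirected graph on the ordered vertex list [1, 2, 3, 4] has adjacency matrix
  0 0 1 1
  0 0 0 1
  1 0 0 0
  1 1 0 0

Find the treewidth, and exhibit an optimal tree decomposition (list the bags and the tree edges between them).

Treewidth 1.
Bags: B1 = {1, 3}  B2 = {1, 4}  B3 = {2, 4}
Tree: B1–B2, B2–B3

The largest bag has 2 vertices, giving width 1; this decomposition certifies tw(G) ≤ 1. Since G has at least one edge (e.g. 3–1), it is not an edgeless graph, so tw(G) ≥ 1. Hence tw(G) = 1 exactly.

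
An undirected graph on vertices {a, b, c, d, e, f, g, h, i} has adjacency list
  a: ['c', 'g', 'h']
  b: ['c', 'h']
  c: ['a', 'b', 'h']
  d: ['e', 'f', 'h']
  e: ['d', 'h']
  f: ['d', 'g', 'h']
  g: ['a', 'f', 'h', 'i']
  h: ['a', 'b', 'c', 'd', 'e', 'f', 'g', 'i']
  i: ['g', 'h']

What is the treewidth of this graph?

A width-2 tree decomposition is:
Bags: B1 = {a, g, h}  B2 = {f, g, h}  B3 = {g, h, i}  B4 = {d, f, h}  B5 = {a, c, h}  B6 = {d, e, h}  B7 = {b, c, h}
Tree: B1–B2, B1–B3, B2–B4, B1–B5, B4–B6, B5–B7
Every bag has size at most 3, so the width is 3 − 1 = 2 and tw(G) ≤ 2. Conversely, {d, e, h} is a clique of size 3, and the vertices of any clique must share a bag in every tree decomposition; so some bag has ≥ 3 vertices and tw(G) ≥ 2. The upper and lower bounds meet at 2, so that is the treewidth.

2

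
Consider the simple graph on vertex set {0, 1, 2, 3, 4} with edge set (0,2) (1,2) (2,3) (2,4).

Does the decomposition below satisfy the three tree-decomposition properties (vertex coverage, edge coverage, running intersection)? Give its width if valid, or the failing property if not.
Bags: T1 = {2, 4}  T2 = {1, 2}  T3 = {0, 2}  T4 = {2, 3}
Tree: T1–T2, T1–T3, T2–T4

Yes; width 1.

Vertex coverage: the bags together contain {0, 1, 2, 3, 4}, the full vertex set. Edge coverage: each edge of G has both endpoints in at least one bag. Running intersection: for every vertex, the bags containing it form a connected subtree. All three properties hold, so this is a valid tree decomposition of width max|bag| − 1 = 1, and hence tw(G) ≤ 1.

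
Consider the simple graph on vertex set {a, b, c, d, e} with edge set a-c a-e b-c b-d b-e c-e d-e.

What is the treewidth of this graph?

2

A width-2 tree decomposition is:
Bags: B1 = {b, c, e}  B2 = {a, c, e}  B3 = {b, d, e}
Tree: B1–B2, B1–B3
The largest bag has 3 vertices, giving width 2; this decomposition certifies tw(G) ≤ 2. Conversely, {b, d, e} is a clique of size 3, and the vertices of any clique must share a bag in every tree decomposition; so some bag has ≥ 3 vertices and tw(G) ≥ 2. Combining the bounds, tw(G) = 2.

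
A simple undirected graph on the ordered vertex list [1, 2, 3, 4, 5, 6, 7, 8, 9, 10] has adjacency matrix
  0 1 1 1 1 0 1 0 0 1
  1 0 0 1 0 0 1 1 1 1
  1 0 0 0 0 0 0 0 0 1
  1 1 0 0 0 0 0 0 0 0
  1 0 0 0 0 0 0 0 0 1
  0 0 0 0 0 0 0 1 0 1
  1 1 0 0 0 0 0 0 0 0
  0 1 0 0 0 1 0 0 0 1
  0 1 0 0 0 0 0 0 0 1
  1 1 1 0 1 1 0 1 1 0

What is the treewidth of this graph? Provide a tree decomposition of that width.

Treewidth 2.
One such decomposition:
Bags: B1 = {1, 2, 4}  B2 = {1, 2, 10}  B3 = {2, 8, 10}  B4 = {2, 9, 10}  B5 = {1, 2, 7}  B6 = {1, 3, 10}  B7 = {1, 5, 10}  B8 = {6, 8, 10}
Tree: B1–B2, B2–B3, B3–B4, B2–B5, B2–B6, B2–B7, B3–B8

Every bag has size at most 3, so the width is 3 − 1 = 2 and tw(G) ≤ 2. For the lower bound, the 3 vertices {2, 8, 10} are pairwise adjacent, and any tree decomposition puts a clique entirely inside one bag — forcing width ≥ 2. Combining the bounds, tw(G) = 2.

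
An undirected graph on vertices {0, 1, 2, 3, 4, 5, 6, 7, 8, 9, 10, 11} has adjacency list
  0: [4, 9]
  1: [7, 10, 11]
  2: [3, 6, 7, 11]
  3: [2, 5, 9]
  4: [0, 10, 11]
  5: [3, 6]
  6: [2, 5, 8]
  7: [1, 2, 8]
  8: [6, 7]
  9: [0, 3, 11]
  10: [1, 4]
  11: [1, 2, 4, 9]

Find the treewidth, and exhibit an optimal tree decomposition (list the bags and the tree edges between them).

Each bag holds 4 vertices, so the decomposition has width 3, which upper-bounds the treewidth. For the lower bound: the 4 vertex sets {5,6,8}, {3}, {2}, {1,7,9,11} are disjoint, each induces a connected subgraph, and every pair is joined by at least one edge of G. Contracting each set to a single vertex therefore yields K_{4} as a minor, and since treewidth is minor-monotone, tw(G) ≥ tw(K_{4}) = 3. The upper and lower bounds meet at 3, so that is the treewidth.

Treewidth 3.
One such decomposition:
Bags: B1 = {3, 5, 6, 8}  B2 = {2, 3, 6, 8}  B3 = {2, 3, 7, 8}  B4 = {2, 3, 7, 9}  B5 = {2, 7, 9, 11}  B6 = {1, 7, 9, 11}  B7 = {0, 1, 9, 11}  B8 = {0, 1, 4, 11}  B9 = {0, 1, 4, 10}
Tree: B1–B2, B2–B3, B3–B4, B4–B5, B5–B6, B6–B7, B7–B8, B8–B9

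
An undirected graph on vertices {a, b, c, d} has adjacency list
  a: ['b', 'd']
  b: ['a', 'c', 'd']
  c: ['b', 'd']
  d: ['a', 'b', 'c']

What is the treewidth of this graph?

A width-2 tree decomposition is:
Bags: B1 = {b, c, d}  B2 = {a, b, d}
Tree: B1–B2
The largest bag has 3 vertices, giving width 2; this decomposition certifies tw(G) ≤ 2. Conversely, {b, c, d} is a clique of size 3, and the vertices of any clique must share a bag in every tree decomposition; so some bag has ≥ 3 vertices and tw(G) ≥ 2. The upper and lower bounds meet at 2, so that is the treewidth.

2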